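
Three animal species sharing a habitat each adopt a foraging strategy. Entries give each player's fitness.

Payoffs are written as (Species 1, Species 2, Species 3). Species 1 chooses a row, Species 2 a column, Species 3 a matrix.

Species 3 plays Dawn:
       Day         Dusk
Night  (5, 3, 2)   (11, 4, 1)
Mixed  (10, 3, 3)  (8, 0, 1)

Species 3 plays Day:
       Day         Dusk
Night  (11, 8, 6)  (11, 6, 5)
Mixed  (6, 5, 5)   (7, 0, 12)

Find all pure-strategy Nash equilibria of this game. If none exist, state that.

For each player, find the best response to each opponent profile; mutual best responses are the pure NE.
Species 1 against (Day, Dawn): payoffs 5, 10 → best response Mixed.
Species 1 against (Day, Day): payoffs 11, 6 → best response Night.
Species 1 against (Dusk, Dawn): payoffs 11, 8 → best response Night.
Species 1 against (Dusk, Day): payoffs 11, 7 → best response Night.
Species 2 against (Night, Dawn): payoffs 3, 4 → best response Dusk.
Species 2 against (Night, Day): payoffs 8, 6 → best response Day.
Species 2 against (Mixed, Dawn): payoffs 3, 0 → best response Day.
Species 2 against (Mixed, Day): payoffs 5, 0 → best response Day.
Species 3 against (Night, Day): payoffs 2, 6 → best response Day.
Species 3 against (Night, Dusk): payoffs 1, 5 → best response Day.
Species 3 against (Mixed, Day): payoffs 3, 5 → best response Day.
Species 3 against (Mixed, Dusk): payoffs 1, 12 → best response Day.
Mutual best responses: (Night, Day, Day).

The unique pure-strategy Nash equilibrium is (Night, Day, Day).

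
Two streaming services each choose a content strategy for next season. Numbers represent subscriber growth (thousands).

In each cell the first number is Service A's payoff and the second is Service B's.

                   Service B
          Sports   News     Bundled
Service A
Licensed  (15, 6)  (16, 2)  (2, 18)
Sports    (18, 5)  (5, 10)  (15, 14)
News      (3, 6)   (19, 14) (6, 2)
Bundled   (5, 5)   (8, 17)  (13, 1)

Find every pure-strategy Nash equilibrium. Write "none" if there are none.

(Sports, Bundled); (News, News)

Service A against Sports: payoffs 15, 18, 3, 5 → best response Sports.
Service A against News: payoffs 16, 5, 19, 8 → best response News.
Service A against Bundled: payoffs 2, 15, 6, 13 → best response Sports.
Service B against Licensed: payoffs 6, 2, 18 → best response Bundled.
Service B against Sports: payoffs 5, 10, 14 → best response Bundled.
Service B against News: payoffs 6, 14, 2 → best response News.
Service B against Bundled: payoffs 5, 17, 1 → best response News.
Mutual best responses: (Sports, Bundled); (News, News).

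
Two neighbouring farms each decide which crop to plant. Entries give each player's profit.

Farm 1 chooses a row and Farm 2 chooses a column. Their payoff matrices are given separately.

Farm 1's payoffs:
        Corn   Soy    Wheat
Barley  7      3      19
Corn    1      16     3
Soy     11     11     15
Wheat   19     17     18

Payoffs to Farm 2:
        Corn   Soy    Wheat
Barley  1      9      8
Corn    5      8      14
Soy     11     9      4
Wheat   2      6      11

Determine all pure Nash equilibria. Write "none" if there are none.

No pure-strategy Nash equilibrium.

(Barley, Corn): Farm 1 can switch to Soy (7 → 11). Not NE.
(Barley, Soy): Farm 1 can switch to Corn (3 → 16). Not NE.
(Barley, Wheat): Farm 2 can switch to Soy (8 → 9). Not NE.
(Corn, Corn): Farm 1 can switch to Barley (1 → 7). Not NE.
(Corn, Soy): Farm 1 can switch to Wheat (16 → 17). Not NE.
(Corn, Wheat): Farm 1 can switch to Barley (3 → 19). Not NE.
(Soy, Corn): Farm 1 can switch to Wheat (11 → 19). Not NE.
(Soy, Soy): Farm 1 can switch to Corn (11 → 16). Not NE.
(The remaining 4 profiles each have a profitable deviation by the same check.)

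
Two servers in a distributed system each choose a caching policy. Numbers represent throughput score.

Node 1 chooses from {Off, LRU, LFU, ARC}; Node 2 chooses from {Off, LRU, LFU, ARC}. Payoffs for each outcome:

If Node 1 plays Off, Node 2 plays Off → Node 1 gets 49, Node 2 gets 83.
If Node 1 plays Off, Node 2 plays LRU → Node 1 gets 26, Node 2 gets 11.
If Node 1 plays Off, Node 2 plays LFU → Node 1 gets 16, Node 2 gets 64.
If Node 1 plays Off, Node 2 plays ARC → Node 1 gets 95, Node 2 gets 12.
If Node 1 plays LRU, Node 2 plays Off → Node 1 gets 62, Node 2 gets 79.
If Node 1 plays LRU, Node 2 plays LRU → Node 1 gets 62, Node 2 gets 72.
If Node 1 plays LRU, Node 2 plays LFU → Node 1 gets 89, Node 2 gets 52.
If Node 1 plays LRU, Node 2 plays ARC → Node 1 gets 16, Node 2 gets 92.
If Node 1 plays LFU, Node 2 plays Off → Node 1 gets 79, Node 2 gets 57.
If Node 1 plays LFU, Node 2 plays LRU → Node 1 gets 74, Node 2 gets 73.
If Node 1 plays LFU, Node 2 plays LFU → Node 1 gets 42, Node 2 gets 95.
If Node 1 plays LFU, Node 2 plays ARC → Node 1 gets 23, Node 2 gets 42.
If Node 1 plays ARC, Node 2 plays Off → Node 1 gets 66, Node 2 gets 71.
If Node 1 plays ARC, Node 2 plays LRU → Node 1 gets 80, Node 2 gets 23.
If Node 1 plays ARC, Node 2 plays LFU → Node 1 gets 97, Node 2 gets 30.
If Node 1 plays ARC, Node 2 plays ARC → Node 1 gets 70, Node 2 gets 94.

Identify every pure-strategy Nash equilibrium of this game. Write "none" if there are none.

Node 1 against Off: payoffs 49, 62, 79, 66 → best response LFU.
Node 1 against LRU: payoffs 26, 62, 74, 80 → best response ARC.
Node 1 against LFU: payoffs 16, 89, 42, 97 → best response ARC.
Node 1 against ARC: payoffs 95, 16, 23, 70 → best response Off.
Node 2 against Off: payoffs 83, 11, 64, 12 → best response Off.
Node 2 against LRU: payoffs 79, 72, 52, 92 → best response ARC.
Node 2 against LFU: payoffs 57, 73, 95, 42 → best response LFU.
Node 2 against ARC: payoffs 71, 23, 30, 94 → best response ARC.
No profile is a mutual best response for all players.

This game has no pure Nash equilibrium.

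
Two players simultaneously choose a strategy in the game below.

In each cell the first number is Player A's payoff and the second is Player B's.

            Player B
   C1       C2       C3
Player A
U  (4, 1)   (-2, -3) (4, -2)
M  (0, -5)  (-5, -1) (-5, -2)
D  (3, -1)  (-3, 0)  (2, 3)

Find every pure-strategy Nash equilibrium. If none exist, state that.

The unique pure-strategy Nash equilibrium is (U, C1).

For each strategy profile, look for a profitable unilateral deviation.
(U, C1): Player A gets 4, best alternative 3; Player B gets 1, best alternative -2. No profitable deviation — NE.
(U, C2): Player B can switch to C1 (-3 → 1). Not NE.
(U, C3): Player B can switch to C1 (-2 → 1). Not NE.
(M, C1): Player A can switch to U (0 → 4). Not NE.
(M, C2): Player A can switch to U (-5 → -2). Not NE.
(M, C3): Player A can switch to U (-5 → 4). Not NE.
(D, C1): Player A can switch to U (3 → 4). Not NE.
(D, C2): Player A can switch to U (-3 → -2). Not NE.
(D, C3): Player A can switch to U (2 → 4). Not NE.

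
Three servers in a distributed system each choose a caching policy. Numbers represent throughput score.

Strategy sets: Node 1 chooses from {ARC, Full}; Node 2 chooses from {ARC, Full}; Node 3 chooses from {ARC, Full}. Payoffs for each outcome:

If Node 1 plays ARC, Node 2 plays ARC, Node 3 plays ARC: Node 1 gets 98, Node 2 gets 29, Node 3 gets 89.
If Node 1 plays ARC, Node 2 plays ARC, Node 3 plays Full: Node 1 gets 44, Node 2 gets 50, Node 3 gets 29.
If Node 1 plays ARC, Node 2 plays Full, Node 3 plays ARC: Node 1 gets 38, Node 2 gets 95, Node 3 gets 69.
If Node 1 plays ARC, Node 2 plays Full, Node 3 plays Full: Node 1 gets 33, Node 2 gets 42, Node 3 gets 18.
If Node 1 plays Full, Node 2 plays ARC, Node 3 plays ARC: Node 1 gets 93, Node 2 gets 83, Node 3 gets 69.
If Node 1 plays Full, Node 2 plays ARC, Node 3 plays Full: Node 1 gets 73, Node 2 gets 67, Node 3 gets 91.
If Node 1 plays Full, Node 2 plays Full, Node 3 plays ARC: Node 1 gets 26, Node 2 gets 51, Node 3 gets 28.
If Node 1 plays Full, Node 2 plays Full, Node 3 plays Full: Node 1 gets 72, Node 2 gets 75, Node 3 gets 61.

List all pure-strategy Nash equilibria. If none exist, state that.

The pure Nash equilibria are (ARC, Full, ARC); (Full, Full, Full).

Mark each player's best response to every combination of opponents' strategies; a profile where every player is best-responding is a pure Nash equilibrium.
Node 1 against (ARC, ARC): payoffs 98, 93 → best response ARC.
Node 1 against (ARC, Full): payoffs 44, 73 → best response Full.
Node 1 against (Full, ARC): payoffs 38, 26 → best response ARC.
Node 1 against (Full, Full): payoffs 33, 72 → best response Full.
Node 2 against (ARC, ARC): payoffs 29, 95 → best response Full.
Node 2 against (ARC, Full): payoffs 50, 42 → best response ARC.
Node 2 against (Full, ARC): payoffs 83, 51 → best response ARC.
Node 2 against (Full, Full): payoffs 67, 75 → best response Full.
Node 3 against (ARC, ARC): payoffs 89, 29 → best response ARC.
Node 3 against (ARC, Full): payoffs 69, 18 → best response ARC.
Node 3 against (Full, ARC): payoffs 69, 91 → best response Full.
Node 3 against (Full, Full): payoffs 28, 61 → best response Full.
Mutual best responses: (ARC, Full, ARC); (Full, Full, Full).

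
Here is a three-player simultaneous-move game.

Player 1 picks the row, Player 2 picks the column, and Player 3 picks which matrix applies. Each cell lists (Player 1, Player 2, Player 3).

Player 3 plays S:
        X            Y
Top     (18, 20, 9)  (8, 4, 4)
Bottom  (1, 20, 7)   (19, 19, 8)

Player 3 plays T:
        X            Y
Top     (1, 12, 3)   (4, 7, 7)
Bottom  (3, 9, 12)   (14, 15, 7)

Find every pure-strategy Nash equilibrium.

Pure NE: (Top, X, S)

(Top, X, S): Player 1 gets 18, best alternative 1; Player 2 gets 20, best alternative 4; Player 3 gets 9, best alternative 3. No profitable deviation — NE.
(Top, X, T): Player 1 can switch to Bottom (1 → 3). Not NE.
(Top, Y, S): Player 1 can switch to Bottom (8 → 19). Not NE.
(Top, Y, T): Player 1 can switch to Bottom (4 → 14). Not NE.
(Bottom, X, S): Player 1 can switch to Top (1 → 18). Not NE.
(Bottom, X, T): Player 2 can switch to Y (9 → 15). Not NE.
(Bottom, Y, S): Player 2 can switch to X (19 → 20). Not NE.
(Bottom, Y, T): Player 3 can switch to S (7 → 8). Not NE.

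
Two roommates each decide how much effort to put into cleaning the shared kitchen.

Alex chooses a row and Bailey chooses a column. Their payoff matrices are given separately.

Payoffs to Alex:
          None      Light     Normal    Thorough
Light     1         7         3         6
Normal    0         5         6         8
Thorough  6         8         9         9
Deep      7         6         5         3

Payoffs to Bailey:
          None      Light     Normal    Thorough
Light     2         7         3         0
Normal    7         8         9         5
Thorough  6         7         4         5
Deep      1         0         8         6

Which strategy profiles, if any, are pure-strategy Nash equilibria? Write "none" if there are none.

(Thorough, Light)

Alex against None: payoffs 1, 0, 6, 7 → best response Deep.
Alex against Light: payoffs 7, 5, 8, 6 → best response Thorough.
Alex against Normal: payoffs 3, 6, 9, 5 → best response Thorough.
Alex against Thorough: payoffs 6, 8, 9, 3 → best response Thorough.
Bailey against Light: payoffs 2, 7, 3, 0 → best response Light.
Bailey against Normal: payoffs 7, 8, 9, 5 → best response Normal.
Bailey against Thorough: payoffs 6, 7, 4, 5 → best response Light.
Bailey against Deep: payoffs 1, 0, 8, 6 → best response Normal.
Mutual best responses: (Thorough, Light).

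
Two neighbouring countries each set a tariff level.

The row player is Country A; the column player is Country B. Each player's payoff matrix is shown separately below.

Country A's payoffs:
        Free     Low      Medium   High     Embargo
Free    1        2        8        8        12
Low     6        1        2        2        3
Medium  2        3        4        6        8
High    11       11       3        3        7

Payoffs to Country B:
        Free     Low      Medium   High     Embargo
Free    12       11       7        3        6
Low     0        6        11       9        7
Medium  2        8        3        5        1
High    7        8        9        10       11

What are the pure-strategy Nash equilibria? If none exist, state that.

For each strategy profile, look for a profitable unilateral deviation.
(Free, Free): Country A can switch to Low (1 → 6). Not NE.
(Free, Low): Country A can switch to Medium (2 → 3). Not NE.
(Free, Medium): Country B can switch to Free (7 → 12). Not NE.
(Free, High): Country B can switch to Free (3 → 12). Not NE.
(Free, Embargo): Country B can switch to Free (6 → 12). Not NE.
(Low, Free): Country A can switch to High (6 → 11). Not NE.
(Low, Low): Country A can switch to Free (1 → 2). Not NE.
(Low, Medium): Country A can switch to Free (2 → 8). Not NE.
(Low, High): Country A can switch to Free (2 → 8). Not NE.
(Low, Embargo): Country A can switch to Free (3 → 12). Not NE.
(Medium, Free): Country A can switch to Low (2 → 6). Not NE.
(Medium, Low): Country A can switch to High (3 → 11). Not NE.
(The remaining 8 profiles each have a profitable deviation by the same check.)

There is no pure-strategy Nash equilibrium.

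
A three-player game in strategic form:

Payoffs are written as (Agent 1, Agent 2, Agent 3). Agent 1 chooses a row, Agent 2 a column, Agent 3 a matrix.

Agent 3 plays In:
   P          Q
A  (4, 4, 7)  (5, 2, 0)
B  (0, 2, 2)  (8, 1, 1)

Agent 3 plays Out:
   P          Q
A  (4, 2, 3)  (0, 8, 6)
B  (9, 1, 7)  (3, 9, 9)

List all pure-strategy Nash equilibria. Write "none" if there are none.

Check each profile: it is a Nash equilibrium iff no player can strictly gain by switching unilaterally.
(A, P, In): Agent 1 gets 4, best alternative 0; Agent 2 gets 4, best alternative 2; Agent 3 gets 7, best alternative 3. No profitable deviation — NE.
(A, P, Out): Agent 1 can switch to B (4 → 9). Not NE.
(A, Q, In): Agent 1 can switch to B (5 → 8). Not NE.
(A, Q, Out): Agent 1 can switch to B (0 → 3). Not NE.
(B, P, In): Agent 1 can switch to A (0 → 4). Not NE.
(B, P, Out): Agent 2 can switch to Q (1 → 9). Not NE.
(B, Q, In): Agent 2 can switch to P (1 → 2). Not NE.
(B, Q, Out): Agent 1 gets 3, best alternative 0; Agent 2 gets 9, best alternative 1; Agent 3 gets 9, best alternative 1. No profitable deviation — NE.

The pure Nash equilibria are (A, P, In), (B, Q, Out).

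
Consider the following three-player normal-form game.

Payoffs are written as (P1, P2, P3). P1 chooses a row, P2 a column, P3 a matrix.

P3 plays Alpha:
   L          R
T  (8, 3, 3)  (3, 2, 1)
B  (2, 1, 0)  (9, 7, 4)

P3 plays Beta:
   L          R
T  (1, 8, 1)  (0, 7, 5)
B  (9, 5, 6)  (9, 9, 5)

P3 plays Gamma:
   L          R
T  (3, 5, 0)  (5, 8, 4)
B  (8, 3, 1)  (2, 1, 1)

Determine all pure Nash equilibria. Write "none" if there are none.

P1 against (L, Alpha): payoffs 8, 2 → best response T.
P1 against (L, Beta): payoffs 1, 9 → best response B.
P1 against (L, Gamma): payoffs 3, 8 → best response B.
P1 against (R, Alpha): payoffs 3, 9 → best response B.
P1 against (R, Beta): payoffs 0, 9 → best response B.
P1 against (R, Gamma): payoffs 5, 2 → best response T.
P2 against (T, Alpha): payoffs 3, 2 → best response L.
P2 against (T, Beta): payoffs 8, 7 → best response L.
P2 against (T, Gamma): payoffs 5, 8 → best response R.
P2 against (B, Alpha): payoffs 1, 7 → best response R.
P2 against (B, Beta): payoffs 5, 9 → best response R.
P2 against (B, Gamma): payoffs 3, 1 → best response L.
P3 against (T, L): payoffs 3, 1, 0 → best response Alpha.
P3 against (T, R): payoffs 1, 5, 4 → best response Beta.
P3 against (B, L): payoffs 0, 6, 1 → best response Beta.
P3 against (B, R): payoffs 4, 5, 1 → best response Beta.
Mutual best responses: (T, L, Alpha); (B, R, Beta).

(T, L, Alpha) and (B, R, Beta)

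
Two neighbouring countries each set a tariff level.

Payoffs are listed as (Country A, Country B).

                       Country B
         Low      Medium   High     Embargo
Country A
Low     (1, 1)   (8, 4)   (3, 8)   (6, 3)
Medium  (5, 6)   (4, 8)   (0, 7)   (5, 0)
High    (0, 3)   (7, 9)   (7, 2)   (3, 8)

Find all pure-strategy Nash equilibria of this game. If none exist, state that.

Country A against Low: payoffs 1, 5, 0 → best response Medium.
Country A against Medium: payoffs 8, 4, 7 → best response Low.
Country A against High: payoffs 3, 0, 7 → best response High.
Country A against Embargo: payoffs 6, 5, 3 → best response Low.
Country B against Low: payoffs 1, 4, 8, 3 → best response High.
Country B against Medium: payoffs 6, 8, 7, 0 → best response Medium.
Country B against High: payoffs 3, 9, 2, 8 → best response Medium.
No profile is a mutual best response for all players.

No pure-strategy Nash equilibrium.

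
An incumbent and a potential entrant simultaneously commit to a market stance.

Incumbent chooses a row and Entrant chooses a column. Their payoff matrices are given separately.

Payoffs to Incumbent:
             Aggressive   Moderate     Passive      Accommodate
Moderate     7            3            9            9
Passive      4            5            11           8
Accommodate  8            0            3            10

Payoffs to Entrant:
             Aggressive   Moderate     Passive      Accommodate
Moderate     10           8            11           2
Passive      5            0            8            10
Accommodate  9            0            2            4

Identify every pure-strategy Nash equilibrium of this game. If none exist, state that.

Incumbent against Aggressive: payoffs 7, 4, 8 → best response Accommodate.
Incumbent against Moderate: payoffs 3, 5, 0 → best response Passive.
Incumbent against Passive: payoffs 9, 11, 3 → best response Passive.
Incumbent against Accommodate: payoffs 9, 8, 10 → best response Accommodate.
Entrant against Moderate: payoffs 10, 8, 11, 2 → best response Passive.
Entrant against Passive: payoffs 5, 0, 8, 10 → best response Accommodate.
Entrant against Accommodate: payoffs 9, 0, 2, 4 → best response Aggressive.
Mutual best responses: (Accommodate, Aggressive).

The unique pure-strategy Nash equilibrium is (Accommodate, Aggressive).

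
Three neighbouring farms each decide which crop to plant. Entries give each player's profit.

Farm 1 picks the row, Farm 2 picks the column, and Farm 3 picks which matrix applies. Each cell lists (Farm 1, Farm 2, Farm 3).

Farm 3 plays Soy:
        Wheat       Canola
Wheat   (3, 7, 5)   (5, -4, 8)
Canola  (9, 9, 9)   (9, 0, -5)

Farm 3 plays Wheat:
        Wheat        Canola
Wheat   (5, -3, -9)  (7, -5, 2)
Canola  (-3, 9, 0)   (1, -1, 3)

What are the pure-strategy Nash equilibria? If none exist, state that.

For each strategy profile, look for a profitable unilateral deviation.
(Wheat, Wheat, Soy): Farm 1 can switch to Canola (3 → 9). Not NE.
(Wheat, Wheat, Wheat): Farm 3 can switch to Soy (-9 → 5). Not NE.
(Wheat, Canola, Soy): Farm 1 can switch to Canola (5 → 9). Not NE.
(Wheat, Canola, Wheat): Farm 2 can switch to Wheat (-5 → -3). Not NE.
(Canola, Wheat, Soy): Farm 1 gets 9, best alternative 3; Farm 2 gets 9, best alternative 0; Farm 3 gets 9, best alternative 0. No profitable deviation — NE.
(Canola, Wheat, Wheat): Farm 1 can switch to Wheat (-3 → 5). Not NE.
(Canola, Canola, Soy): Farm 2 can switch to Wheat (0 → 9). Not NE.
(The remaining 1 profile has a profitable deviation by the same check.)

Pure NE: (Canola, Wheat, Soy)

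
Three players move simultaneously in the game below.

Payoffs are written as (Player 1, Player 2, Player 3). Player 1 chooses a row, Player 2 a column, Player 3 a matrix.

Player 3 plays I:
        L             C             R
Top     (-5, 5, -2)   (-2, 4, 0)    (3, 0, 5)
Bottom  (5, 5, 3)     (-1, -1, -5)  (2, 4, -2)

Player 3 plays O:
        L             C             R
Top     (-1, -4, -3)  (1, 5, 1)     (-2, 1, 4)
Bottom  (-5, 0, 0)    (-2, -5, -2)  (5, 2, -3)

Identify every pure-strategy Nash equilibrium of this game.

Pure-strategy Nash equilibria: (Top, C, O) and (Bottom, L, I)

(Top, L, I): Player 1 can switch to Bottom (-5 → 5). Not NE.
(Top, L, O): Player 2 can switch to C (-4 → 5). Not NE.
(Top, C, I): Player 1 can switch to Bottom (-2 → -1). Not NE.
(Top, C, O): Player 1 gets 1, best alternative -2; Player 2 gets 5, best alternative 1; Player 3 gets 1, best alternative 0. No profitable deviation — NE.
(Top, R, I): Player 2 can switch to L (0 → 5). Not NE.
(Top, R, O): Player 1 can switch to Bottom (-2 → 5). Not NE.
(Bottom, L, I): Player 1 gets 5, best alternative -5; Player 2 gets 5, best alternative 4; Player 3 gets 3, best alternative 0. No profitable deviation — NE.
(Bottom, L, O): Player 1 can switch to Top (-5 → -1). Not NE.
(Bottom, C, I): Player 2 can switch to L (-1 → 5). Not NE.
(Bottom, C, O): Player 1 can switch to Top (-2 → 1). Not NE.
(Bottom, R, I): Player 1 can switch to Top (2 → 3). Not NE.
(Bottom, R, O): Player 3 can switch to I (-3 → -2). Not NE.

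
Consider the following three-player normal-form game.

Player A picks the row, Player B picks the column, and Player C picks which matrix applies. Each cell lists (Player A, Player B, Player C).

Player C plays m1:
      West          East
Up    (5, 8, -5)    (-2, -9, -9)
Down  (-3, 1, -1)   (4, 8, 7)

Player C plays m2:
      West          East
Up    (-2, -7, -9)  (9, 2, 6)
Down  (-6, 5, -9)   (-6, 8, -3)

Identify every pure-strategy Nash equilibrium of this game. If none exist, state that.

Pure-strategy Nash equilibria: (Up, West, m1); (Up, East, m2); (Down, East, m1)

Player A against (West, m1): payoffs 5, -3 → best response Up.
Player A against (West, m2): payoffs -2, -6 → best response Up.
Player A against (East, m1): payoffs -2, 4 → best response Down.
Player A against (East, m2): payoffs 9, -6 → best response Up.
Player B against (Up, m1): payoffs 8, -9 → best response West.
Player B against (Up, m2): payoffs -7, 2 → best response East.
Player B against (Down, m1): payoffs 1, 8 → best response East.
Player B against (Down, m2): payoffs 5, 8 → best response East.
Player C against (Up, West): payoffs -5, -9 → best response m1.
Player C against (Up, East): payoffs -9, 6 → best response m2.
Player C against (Down, West): payoffs -1, -9 → best response m1.
Player C against (Down, East): payoffs 7, -3 → best response m1.
Mutual best responses: (Up, West, m1); (Up, East, m2); (Down, East, m1).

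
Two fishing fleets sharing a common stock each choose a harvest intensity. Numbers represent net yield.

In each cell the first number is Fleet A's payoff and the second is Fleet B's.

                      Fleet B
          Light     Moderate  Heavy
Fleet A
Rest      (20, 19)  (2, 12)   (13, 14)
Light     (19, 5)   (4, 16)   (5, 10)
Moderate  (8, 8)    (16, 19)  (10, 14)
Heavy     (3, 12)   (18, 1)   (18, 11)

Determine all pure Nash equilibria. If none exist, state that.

(Rest, Light): Fleet A gets 20, best alternative 19; Fleet B gets 19, best alternative 14. No profitable deviation — NE.
(Rest, Moderate): Fleet A can switch to Light (2 → 4). Not NE.
(Rest, Heavy): Fleet A can switch to Heavy (13 → 18). Not NE.
(Light, Light): Fleet A can switch to Rest (19 → 20). Not NE.
(Light, Moderate): Fleet A can switch to Moderate (4 → 16). Not NE.
(Light, Heavy): Fleet A can switch to Rest (5 → 13). Not NE.
(Moderate, Light): Fleet A can switch to Rest (8 → 20). Not NE.
(Moderate, Moderate): Fleet A can switch to Heavy (16 → 18). Not NE.
(Moderate, Heavy): Fleet A can switch to Rest (10 → 13). Not NE.
(Heavy, Light): Fleet A can switch to Rest (3 → 20). Not NE.
(Heavy, Moderate): Fleet B can switch to Light (1 → 12). Not NE.
(Heavy, Heavy): Fleet B can switch to Light (11 → 12). Not NE.

(Rest, Light)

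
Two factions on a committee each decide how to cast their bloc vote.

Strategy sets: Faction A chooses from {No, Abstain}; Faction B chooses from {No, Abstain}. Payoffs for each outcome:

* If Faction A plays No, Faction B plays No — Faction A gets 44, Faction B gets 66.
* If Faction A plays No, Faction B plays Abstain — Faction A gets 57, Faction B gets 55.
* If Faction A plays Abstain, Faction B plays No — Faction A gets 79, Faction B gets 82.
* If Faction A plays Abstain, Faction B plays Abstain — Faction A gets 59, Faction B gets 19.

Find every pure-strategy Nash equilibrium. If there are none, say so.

(No, No): Faction A can switch to Abstain (44 → 79). Not NE.
(No, Abstain): Faction A can switch to Abstain (57 → 59). Not NE.
(Abstain, No): Faction A gets 79, best alternative 44; Faction B gets 82, best alternative 19. No profitable deviation — NE.
(Abstain, Abstain): Faction B can switch to No (19 → 82). Not NE.

The unique pure-strategy Nash equilibrium is (Abstain, No).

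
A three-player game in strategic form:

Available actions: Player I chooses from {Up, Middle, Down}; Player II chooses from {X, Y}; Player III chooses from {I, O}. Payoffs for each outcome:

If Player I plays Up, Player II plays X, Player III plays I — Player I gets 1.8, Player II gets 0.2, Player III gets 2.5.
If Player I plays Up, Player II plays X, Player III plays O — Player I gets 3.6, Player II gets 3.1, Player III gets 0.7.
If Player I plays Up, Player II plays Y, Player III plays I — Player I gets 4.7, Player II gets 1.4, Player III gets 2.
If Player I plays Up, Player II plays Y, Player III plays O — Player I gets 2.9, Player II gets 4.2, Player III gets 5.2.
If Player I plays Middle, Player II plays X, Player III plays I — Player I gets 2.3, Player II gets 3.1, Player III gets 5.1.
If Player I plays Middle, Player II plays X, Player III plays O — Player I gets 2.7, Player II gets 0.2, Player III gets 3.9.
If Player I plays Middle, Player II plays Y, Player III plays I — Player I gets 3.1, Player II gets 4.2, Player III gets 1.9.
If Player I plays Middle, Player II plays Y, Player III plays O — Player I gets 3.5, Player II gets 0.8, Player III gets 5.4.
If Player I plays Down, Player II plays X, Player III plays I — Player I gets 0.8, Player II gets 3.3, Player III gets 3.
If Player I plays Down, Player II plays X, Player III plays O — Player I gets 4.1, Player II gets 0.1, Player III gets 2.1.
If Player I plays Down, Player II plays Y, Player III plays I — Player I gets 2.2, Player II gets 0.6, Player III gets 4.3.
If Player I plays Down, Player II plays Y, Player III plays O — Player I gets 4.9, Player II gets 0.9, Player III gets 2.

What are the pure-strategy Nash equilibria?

This game has no pure Nash equilibrium.

For each player, find the best response to each opponent profile; mutual best responses are the pure NE.
Player I against (X, I): payoffs 1.8, 2.3, 0.8 → best response Middle.
Player I against (X, O): payoffs 3.6, 2.7, 4.1 → best response Down.
Player I against (Y, I): payoffs 4.7, 3.1, 2.2 → best response Up.
Player I against (Y, O): payoffs 2.9, 3.5, 4.9 → best response Down.
Player II against (Up, I): payoffs 0.2, 1.4 → best response Y.
Player II against (Up, O): payoffs 3.1, 4.2 → best response Y.
Player II against (Middle, I): payoffs 3.1, 4.2 → best response Y.
Player II against (Middle, O): payoffs 0.2, 0.8 → best response Y.
Player II against (Down, I): payoffs 3.3, 0.6 → best response X.
Player II against (Down, O): payoffs 0.1, 0.9 → best response Y.
Player III against (Up, X): payoffs 2.5, 0.7 → best response I.
Player III against (Up, Y): payoffs 2, 5.2 → best response O.
Player III against (Middle, X): payoffs 5.1, 3.9 → best response I.
Player III against (Middle, Y): payoffs 1.9, 5.4 → best response O.
Player III against (Down, X): payoffs 3, 2.1 → best response I.
Player III against (Down, Y): payoffs 4.3, 2 → best response I.
No profile is a mutual best response for all players.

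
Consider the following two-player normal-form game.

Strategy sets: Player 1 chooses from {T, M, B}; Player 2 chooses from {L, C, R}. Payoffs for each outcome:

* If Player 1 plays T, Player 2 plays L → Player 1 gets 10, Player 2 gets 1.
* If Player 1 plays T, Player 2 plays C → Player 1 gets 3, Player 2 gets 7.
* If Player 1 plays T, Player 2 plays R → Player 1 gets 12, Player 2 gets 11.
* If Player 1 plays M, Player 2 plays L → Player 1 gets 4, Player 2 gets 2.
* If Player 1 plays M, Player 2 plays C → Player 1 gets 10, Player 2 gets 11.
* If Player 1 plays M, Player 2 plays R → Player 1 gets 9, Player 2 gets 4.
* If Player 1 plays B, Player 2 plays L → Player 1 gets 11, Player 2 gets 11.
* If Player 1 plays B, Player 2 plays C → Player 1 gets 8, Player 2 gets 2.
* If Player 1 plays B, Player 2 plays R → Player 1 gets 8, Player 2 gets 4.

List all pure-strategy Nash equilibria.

Pure-strategy Nash equilibria: (T, R); (M, C); (B, L)

(T, L): Player 1 can switch to B (10 → 11). Not NE.
(T, C): Player 1 can switch to M (3 → 10). Not NE.
(T, R): Player 1 gets 12, best alternative 9; Player 2 gets 11, best alternative 7. No profitable deviation — NE.
(M, L): Player 1 can switch to T (4 → 10). Not NE.
(M, C): Player 1 gets 10, best alternative 8; Player 2 gets 11, best alternative 4. No profitable deviation — NE.
(M, R): Player 1 can switch to T (9 → 12). Not NE.
(B, L): Player 1 gets 11, best alternative 10; Player 2 gets 11, best alternative 4. No profitable deviation — NE.
(B, C): Player 1 can switch to M (8 → 10). Not NE.
(B, R): Player 1 can switch to T (8 → 12). Not NE.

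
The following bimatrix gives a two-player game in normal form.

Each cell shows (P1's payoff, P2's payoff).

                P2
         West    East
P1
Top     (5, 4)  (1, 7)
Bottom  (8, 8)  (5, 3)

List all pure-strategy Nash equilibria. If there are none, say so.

The unique pure-strategy Nash equilibrium is (Bottom, West).

For each strategy profile, look for a profitable unilateral deviation.
(Top, West): P1 can switch to Bottom (5 → 8). Not NE.
(Top, East): P1 can switch to Bottom (1 → 5). Not NE.
(Bottom, West): P1 gets 8, best alternative 5; P2 gets 8, best alternative 3. No profitable deviation — NE.
(Bottom, East): P2 can switch to West (3 → 8). Not NE.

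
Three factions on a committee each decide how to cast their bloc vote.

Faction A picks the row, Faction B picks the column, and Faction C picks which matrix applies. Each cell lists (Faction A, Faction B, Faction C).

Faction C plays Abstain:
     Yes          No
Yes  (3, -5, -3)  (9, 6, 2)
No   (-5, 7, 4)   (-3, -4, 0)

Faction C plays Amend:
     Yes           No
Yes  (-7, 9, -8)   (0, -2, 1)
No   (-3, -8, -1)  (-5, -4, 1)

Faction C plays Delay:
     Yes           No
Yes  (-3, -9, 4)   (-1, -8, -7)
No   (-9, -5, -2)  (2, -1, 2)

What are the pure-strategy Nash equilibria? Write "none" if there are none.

(Yes, No, Abstain) and (No, No, Delay)

For each player, find the best response to each opponent profile; mutual best responses are the pure NE.
Faction A against (Yes, Abstain): payoffs 3, -5 → best response Yes.
Faction A against (Yes, Amend): payoffs -7, -3 → best response No.
Faction A against (Yes, Delay): payoffs -3, -9 → best response Yes.
Faction A against (No, Abstain): payoffs 9, -3 → best response Yes.
Faction A against (No, Amend): payoffs 0, -5 → best response Yes.
Faction A against (No, Delay): payoffs -1, 2 → best response No.
Faction B against (Yes, Abstain): payoffs -5, 6 → best response No.
Faction B against (Yes, Amend): payoffs 9, -2 → best response Yes.
Faction B against (Yes, Delay): payoffs -9, -8 → best response No.
Faction B against (No, Abstain): payoffs 7, -4 → best response Yes.
Faction B against (No, Amend): payoffs -8, -4 → best response No.
Faction B against (No, Delay): payoffs -5, -1 → best response No.
Faction C against (Yes, Yes): payoffs -3, -8, 4 → best response Delay.
Faction C against (Yes, No): payoffs 2, 1, -7 → best response Abstain.
Faction C against (No, Yes): payoffs 4, -1, -2 → best response Abstain.
Faction C against (No, No): payoffs 0, 1, 2 → best response Delay.
Mutual best responses: (Yes, No, Abstain); (No, No, Delay).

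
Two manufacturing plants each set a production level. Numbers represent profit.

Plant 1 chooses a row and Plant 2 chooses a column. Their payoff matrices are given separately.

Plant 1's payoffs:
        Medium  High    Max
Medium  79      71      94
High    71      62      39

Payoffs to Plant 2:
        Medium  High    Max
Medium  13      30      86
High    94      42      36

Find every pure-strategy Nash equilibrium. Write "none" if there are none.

(Medium, Medium): Plant 2 can switch to High (13 → 30). Not NE.
(Medium, High): Plant 2 can switch to Max (30 → 86). Not NE.
(Medium, Max): Plant 1 gets 94, best alternative 39; Plant 2 gets 86, best alternative 30. No profitable deviation — NE.
(High, Medium): Plant 1 can switch to Medium (71 → 79). Not NE.
(High, High): Plant 1 can switch to Medium (62 → 71). Not NE.
(High, Max): Plant 1 can switch to Medium (39 → 94). Not NE.

Pure NE: (Medium, Max)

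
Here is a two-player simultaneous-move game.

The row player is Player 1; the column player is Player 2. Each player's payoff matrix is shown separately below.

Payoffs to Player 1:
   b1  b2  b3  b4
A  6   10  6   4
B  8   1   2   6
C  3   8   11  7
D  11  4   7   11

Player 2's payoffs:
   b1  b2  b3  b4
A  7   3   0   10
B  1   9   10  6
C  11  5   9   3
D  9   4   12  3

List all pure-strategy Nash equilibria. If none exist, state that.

For each player, find the best response to each opponent profile; mutual best responses are the pure NE.
Player 1 against b1: payoffs 6, 8, 3, 11 → best response D.
Player 1 against b2: payoffs 10, 1, 8, 4 → best response A.
Player 1 against b3: payoffs 6, 2, 11, 7 → best response C.
Player 1 against b4: payoffs 4, 6, 7, 11 → best response D.
Player 2 against A: payoffs 7, 3, 0, 10 → best response b4.
Player 2 against B: payoffs 1, 9, 10, 6 → best response b3.
Player 2 against C: payoffs 11, 5, 9, 3 → best response b1.
Player 2 against D: payoffs 9, 4, 12, 3 → best response b3.
No profile is a mutual best response for all players.

No pure-strategy Nash equilibrium.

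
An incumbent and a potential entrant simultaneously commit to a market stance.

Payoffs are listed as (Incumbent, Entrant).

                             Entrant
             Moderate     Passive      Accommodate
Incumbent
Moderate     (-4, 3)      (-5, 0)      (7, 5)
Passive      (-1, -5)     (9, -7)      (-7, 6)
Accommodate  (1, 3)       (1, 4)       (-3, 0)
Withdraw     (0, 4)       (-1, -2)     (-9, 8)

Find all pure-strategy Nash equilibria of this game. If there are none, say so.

Incumbent against Moderate: payoffs -4, -1, 1, 0 → best response Accommodate.
Incumbent against Passive: payoffs -5, 9, 1, -1 → best response Passive.
Incumbent against Accommodate: payoffs 7, -7, -3, -9 → best response Moderate.
Entrant against Moderate: payoffs 3, 0, 5 → best response Accommodate.
Entrant against Passive: payoffs -5, -7, 6 → best response Accommodate.
Entrant against Accommodate: payoffs 3, 4, 0 → best response Passive.
Entrant against Withdraw: payoffs 4, -2, 8 → best response Accommodate.
Mutual best responses: (Moderate, Accommodate).

The unique pure-strategy Nash equilibrium is (Moderate, Accommodate).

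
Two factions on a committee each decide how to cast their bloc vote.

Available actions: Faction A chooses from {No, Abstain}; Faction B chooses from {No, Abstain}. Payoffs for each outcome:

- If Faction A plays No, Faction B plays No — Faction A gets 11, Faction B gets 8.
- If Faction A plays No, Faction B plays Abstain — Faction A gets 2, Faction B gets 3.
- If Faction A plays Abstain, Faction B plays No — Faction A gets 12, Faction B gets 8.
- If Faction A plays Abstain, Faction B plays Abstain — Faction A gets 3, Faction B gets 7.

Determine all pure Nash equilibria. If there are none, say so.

Pure NE: (Abstain, No)

(No, No): Faction A can switch to Abstain (11 → 12). Not NE.
(No, Abstain): Faction A can switch to Abstain (2 → 3). Not NE.
(Abstain, No): Faction A gets 12, best alternative 11; Faction B gets 8, best alternative 7. No profitable deviation — NE.
(Abstain, Abstain): Faction B can switch to No (7 → 8). Not NE.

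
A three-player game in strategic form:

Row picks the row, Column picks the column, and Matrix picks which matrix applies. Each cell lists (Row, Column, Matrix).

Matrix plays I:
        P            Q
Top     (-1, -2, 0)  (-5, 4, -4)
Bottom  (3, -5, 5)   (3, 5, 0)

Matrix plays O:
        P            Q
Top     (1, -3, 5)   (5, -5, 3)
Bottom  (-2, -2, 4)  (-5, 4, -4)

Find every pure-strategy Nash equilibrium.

For each player, find the best response to each opponent profile; mutual best responses are the pure NE.
Row against (P, I): payoffs -1, 3 → best response Bottom.
Row against (P, O): payoffs 1, -2 → best response Top.
Row against (Q, I): payoffs -5, 3 → best response Bottom.
Row against (Q, O): payoffs 5, -5 → best response Top.
Column against (Top, I): payoffs -2, 4 → best response Q.
Column against (Top, O): payoffs -3, -5 → best response P.
Column against (Bottom, I): payoffs -5, 5 → best response Q.
Column against (Bottom, O): payoffs -2, 4 → best response Q.
Matrix against (Top, P): payoffs 0, 5 → best response O.
Matrix against (Top, Q): payoffs -4, 3 → best response O.
Matrix against (Bottom, P): payoffs 5, 4 → best response I.
Matrix against (Bottom, Q): payoffs 0, -4 → best response I.
Mutual best responses: (Top, P, O); (Bottom, Q, I).

The pure Nash equilibria are (Top, P, O); (Bottom, Q, I).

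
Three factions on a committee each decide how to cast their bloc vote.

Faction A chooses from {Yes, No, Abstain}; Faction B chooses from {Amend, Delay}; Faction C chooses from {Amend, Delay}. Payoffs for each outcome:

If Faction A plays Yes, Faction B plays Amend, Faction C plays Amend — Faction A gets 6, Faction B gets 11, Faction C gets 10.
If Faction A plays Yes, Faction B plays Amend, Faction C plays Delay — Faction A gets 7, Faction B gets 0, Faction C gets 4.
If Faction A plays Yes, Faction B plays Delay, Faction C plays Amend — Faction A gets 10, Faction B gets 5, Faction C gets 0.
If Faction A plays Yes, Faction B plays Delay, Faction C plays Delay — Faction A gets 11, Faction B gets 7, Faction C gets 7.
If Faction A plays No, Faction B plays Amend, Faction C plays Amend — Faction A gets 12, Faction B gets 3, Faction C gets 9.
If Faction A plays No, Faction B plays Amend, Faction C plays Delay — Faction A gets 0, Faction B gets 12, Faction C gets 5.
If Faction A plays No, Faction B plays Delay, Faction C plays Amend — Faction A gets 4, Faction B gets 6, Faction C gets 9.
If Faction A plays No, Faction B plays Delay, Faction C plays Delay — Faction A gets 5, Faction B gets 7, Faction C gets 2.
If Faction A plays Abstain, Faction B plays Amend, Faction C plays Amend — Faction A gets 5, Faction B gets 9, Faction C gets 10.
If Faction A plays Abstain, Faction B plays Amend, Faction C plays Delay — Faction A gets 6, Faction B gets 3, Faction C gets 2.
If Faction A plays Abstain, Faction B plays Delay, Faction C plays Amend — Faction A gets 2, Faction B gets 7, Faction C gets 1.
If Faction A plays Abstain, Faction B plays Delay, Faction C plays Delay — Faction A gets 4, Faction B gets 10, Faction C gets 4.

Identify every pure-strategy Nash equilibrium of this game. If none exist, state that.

Pure NE: (Yes, Delay, Delay)

(Yes, Amend, Amend): Faction A can switch to No (6 → 12). Not NE.
(Yes, Amend, Delay): Faction B can switch to Delay (0 → 7). Not NE.
(Yes, Delay, Amend): Faction B can switch to Amend (5 → 11). Not NE.
(Yes, Delay, Delay): Faction A gets 11, best alternative 5; Faction B gets 7, best alternative 0; Faction C gets 7, best alternative 0. No profitable deviation — NE.
(No, Amend, Amend): Faction B can switch to Delay (3 → 6). Not NE.
(No, Amend, Delay): Faction A can switch to Yes (0 → 7). Not NE.
(No, Delay, Amend): Faction A can switch to Yes (4 → 10). Not NE.
(The remaining 5 profiles each have a profitable deviation by the same check.)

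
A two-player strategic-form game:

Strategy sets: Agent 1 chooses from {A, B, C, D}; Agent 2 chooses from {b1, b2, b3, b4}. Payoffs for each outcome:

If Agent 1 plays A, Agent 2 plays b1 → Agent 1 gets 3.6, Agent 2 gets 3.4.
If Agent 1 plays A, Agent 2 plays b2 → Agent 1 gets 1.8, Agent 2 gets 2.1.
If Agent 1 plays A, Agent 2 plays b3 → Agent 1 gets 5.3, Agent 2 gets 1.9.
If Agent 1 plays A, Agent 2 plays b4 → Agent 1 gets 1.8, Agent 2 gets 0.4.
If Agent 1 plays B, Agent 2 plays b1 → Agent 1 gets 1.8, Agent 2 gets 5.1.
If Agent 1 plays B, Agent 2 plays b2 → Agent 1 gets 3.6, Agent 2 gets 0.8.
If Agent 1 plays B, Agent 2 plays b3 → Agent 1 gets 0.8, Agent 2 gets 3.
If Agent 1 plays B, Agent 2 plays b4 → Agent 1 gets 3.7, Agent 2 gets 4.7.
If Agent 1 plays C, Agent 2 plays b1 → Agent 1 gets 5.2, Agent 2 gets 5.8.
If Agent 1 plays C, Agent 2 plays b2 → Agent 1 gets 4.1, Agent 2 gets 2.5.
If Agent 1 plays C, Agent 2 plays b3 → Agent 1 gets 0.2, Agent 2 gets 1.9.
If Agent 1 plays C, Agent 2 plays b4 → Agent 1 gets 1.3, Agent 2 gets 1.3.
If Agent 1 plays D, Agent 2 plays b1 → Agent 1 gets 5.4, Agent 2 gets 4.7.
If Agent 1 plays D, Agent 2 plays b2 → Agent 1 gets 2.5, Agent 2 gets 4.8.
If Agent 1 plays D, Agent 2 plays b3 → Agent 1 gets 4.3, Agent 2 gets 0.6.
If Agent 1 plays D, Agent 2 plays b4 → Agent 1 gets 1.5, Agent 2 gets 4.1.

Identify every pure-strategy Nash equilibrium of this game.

This game has no pure Nash equilibrium.

Agent 1 against b1: payoffs 3.6, 1.8, 5.2, 5.4 → best response D.
Agent 1 against b2: payoffs 1.8, 3.6, 4.1, 2.5 → best response C.
Agent 1 against b3: payoffs 5.3, 0.8, 0.2, 4.3 → best response A.
Agent 1 against b4: payoffs 1.8, 3.7, 1.3, 1.5 → best response B.
Agent 2 against A: payoffs 3.4, 2.1, 1.9, 0.4 → best response b1.
Agent 2 against B: payoffs 5.1, 0.8, 3, 4.7 → best response b1.
Agent 2 against C: payoffs 5.8, 2.5, 1.9, 1.3 → best response b1.
Agent 2 against D: payoffs 4.7, 4.8, 0.6, 4.1 → best response b2.
No profile is a mutual best response for all players.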